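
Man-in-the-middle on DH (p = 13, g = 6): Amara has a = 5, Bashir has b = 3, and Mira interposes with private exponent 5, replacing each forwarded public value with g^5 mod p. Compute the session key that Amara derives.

6

Amara receives Mira's public value M = 6^5 mod 13 instead of the honest one.
6^1 ≡ 6 (mod 13)
6^2 = (6^1)^2 ≡ 6^2 = 36 ≡ 10 (mod 13)
6^4 = (6^2)^2 ≡ 10^2 = 100 ≡ 9 (mod 13)
6^5 = 6^4 · 6^1 ≡ 9 · 6 ≡ 2 (mod 13).
So M = 2. Amara computes K = M^5 mod 13.
2^1 ≡ 2 (mod 13)
2^2 = (2^1)^2 ≡ 2^2 = 4 ≡ 4 (mod 13)
2^4 = (2^2)^2 ≡ 4^2 = 16 ≡ 3 (mod 13)
2^5 = 2^4 · 2^1 ≡ 3 · 2 ≡ 6 (mod 13).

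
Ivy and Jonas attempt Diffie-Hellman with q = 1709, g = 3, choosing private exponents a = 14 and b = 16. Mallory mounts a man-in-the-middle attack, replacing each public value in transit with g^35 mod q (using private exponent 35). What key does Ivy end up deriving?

298

Ivy receives Mallory's public value M = 3^35 mod 1709 instead of the honest one.
3^1 ≡ 3 (mod 1709)
3^2 = (3^1)^2 ≡ 3^2 = 9 ≡ 9 (mod 1709)
3^4 = (3^2)^2 ≡ 9^2 = 81 ≡ 81 (mod 1709)
3^8 = (3^4)^2 ≡ 81^2 = 6561 ≡ 1434 (mod 1709)
3^16 = (3^8)^2 ≡ 1434^2 = 2056356 ≡ 429 (mod 1709)
3^32 = (3^16)^2 ≡ 429^2 = 184041 ≡ 1178 (mod 1709)
3^35 = 3^32 · 3^2 · 3^1 ≡ 1178 · 9 · 3 ≡ 1044 (mod 1709).
So M = 1044. Ivy computes K = M^14 mod 1709.
1044^1 ≡ 1044 (mod 1709)
1044^2 = (1044^1)^2 ≡ 1044^2 = 1089936 ≡ 1303 (mod 1709)
1044^4 = (1044^2)^2 ≡ 1303^2 = 1697809 ≡ 772 (mod 1709)
1044^8 = (1044^4)^2 ≡ 772^2 = 595984 ≡ 1252 (mod 1709)
1044^14 = 1044^8 · 1044^4 · 1044^2 ≡ 1252 · 772 · 1303 ≡ 298 (mod 1709).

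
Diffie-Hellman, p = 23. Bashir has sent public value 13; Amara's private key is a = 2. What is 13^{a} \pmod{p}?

8

Shared key K = 13^2 mod 23.
13^1 ≡ 13 (mod 23)
13^2 = (13^1)^2 ≡ 13^2 = 169 ≡ 8 (mod 23)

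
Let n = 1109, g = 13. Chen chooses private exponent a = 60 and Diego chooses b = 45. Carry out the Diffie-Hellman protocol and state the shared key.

1045

Diego sends B = g^b mod n = 13^45 mod 1109.
13^1 ≡ 13 (mod 1109)
13^2 = (13^1)^2 ≡ 13^2 = 169 ≡ 169 (mod 1109)
13^4 = (13^2)^2 ≡ 169^2 = 28561 ≡ 836 (mod 1109)
13^8 = (13^4)^2 ≡ 836^2 = 698896 ≡ 226 (mod 1109)
13^16 = (13^8)^2 ≡ 226^2 = 51076 ≡ 62 (mod 1109)
13^32 = (13^16)^2 ≡ 62^2 = 3844 ≡ 517 (mod 1109)
13^45 = 13^32 · 13^8 · 13^4 · 13^1 ≡ 517 · 226 · 836 · 13 ≡ 586 (mod 1109).
So B = 586. Chen then computes K = B^a mod n = 586^60 mod 1109.
586^1 ≡ 586 (mod 1109)
586^2 = (586^1)^2 ≡ 586^2 = 343396 ≡ 715 (mod 1109)
586^4 = (586^2)^2 ≡ 715^2 = 511225 ≡ 1085 (mod 1109)
586^8 = (586^4)^2 ≡ 1085^2 = 1177225 ≡ 576 (mod 1109)
586^16 = (586^8)^2 ≡ 576^2 = 331776 ≡ 185 (mod 1109)
586^32 = (586^16)^2 ≡ 185^2 = 34225 ≡ 955 (mod 1109)
586^60 = 586^32 · 586^16 · 586^8 · 586^4 ≡ 955 · 185 · 576 · 1085 ≡ 1045 (mod 1109).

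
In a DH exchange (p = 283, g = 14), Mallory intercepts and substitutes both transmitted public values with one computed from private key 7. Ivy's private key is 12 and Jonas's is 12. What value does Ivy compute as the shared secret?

151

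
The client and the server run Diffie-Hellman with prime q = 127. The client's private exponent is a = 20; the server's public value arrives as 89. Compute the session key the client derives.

117

Shared key K = 89^20 mod 127.
89^1 ≡ 89 (mod 127)
89^2 = (89^1)^2 ≡ 89^2 = 7921 ≡ 47 (mod 127)
89^4 = (89^2)^2 ≡ 47^2 = 2209 ≡ 50 (mod 127)
89^8 = (89^4)^2 ≡ 50^2 = 2500 ≡ 87 (mod 127)
89^16 = (89^8)^2 ≡ 87^2 = 7569 ≡ 76 (mod 127)
89^20 = 89^16 · 89^4 ≡ 76 · 50 ≡ 117 (mod 127).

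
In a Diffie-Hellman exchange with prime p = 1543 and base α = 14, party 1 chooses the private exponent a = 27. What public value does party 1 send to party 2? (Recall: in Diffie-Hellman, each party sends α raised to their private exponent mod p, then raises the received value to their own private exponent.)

Public value = 14^27 (mod 1543).
14^1 ≡ 14 (mod 1543)
14^2 = (14^1)^2 ≡ 14^2 = 196 ≡ 196 (mod 1543)
14^4 = (14^2)^2 ≡ 196^2 = 38416 ≡ 1384 (mod 1543)
14^8 = (14^4)^2 ≡ 1384^2 = 1915456 ≡ 593 (mod 1543)
14^16 = (14^8)^2 ≡ 593^2 = 351649 ≡ 1388 (mod 1543)
14^27 = 14^16 · 14^8 · 14^2 · 14^1 ≡ 1388 · 593 · 196 · 14 ≡ 934 (mod 1543).

934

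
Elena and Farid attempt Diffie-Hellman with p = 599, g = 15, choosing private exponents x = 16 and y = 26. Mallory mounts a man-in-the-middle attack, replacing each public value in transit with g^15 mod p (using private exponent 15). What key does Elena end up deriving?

Elena receives Mallory's public value M = 15^15 mod 599 instead of the honest one.
15^1 ≡ 15 (mod 599)
15^2 = (15^1)^2 ≡ 15^2 = 225 ≡ 225 (mod 599)
15^4 = (15^2)^2 ≡ 225^2 = 50625 ≡ 309 (mod 599)
15^8 = (15^4)^2 ≡ 309^2 = 95481 ≡ 240 (mod 599)
15^15 = 15^8 · 15^4 · 15^2 · 15^1 ≡ 240 · 309 · 225 · 15 ≡ 246 (mod 599).
So M = 246. Elena computes K = M^16 mod 599.
246^1 ≡ 246 (mod 599)
246^2 = (246^1)^2 ≡ 246^2 = 60516 ≡ 17 (mod 599)
246^4 = (246^2)^2 ≡ 17^2 = 289 ≡ 289 (mod 599)
246^8 = (246^4)^2 ≡ 289^2 = 83521 ≡ 260 (mod 599)
246^16 = (246^8)^2 ≡ 260^2 = 67600 ≡ 512 (mod 599)

512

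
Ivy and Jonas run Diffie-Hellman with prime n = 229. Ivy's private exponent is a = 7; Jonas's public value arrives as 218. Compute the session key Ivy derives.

Shared key K = 218^7 mod 229.
218^1 ≡ 218 (mod 229)
218^2 = (218^1)^2 ≡ 218^2 = 47524 ≡ 121 (mod 229)
218^4 = (218^2)^2 ≡ 121^2 = 14641 ≡ 214 (mod 229)
218^7 = 218^4 · 218^2 · 218^1 ≡ 214 · 121 · 218 ≡ 42 (mod 229).

42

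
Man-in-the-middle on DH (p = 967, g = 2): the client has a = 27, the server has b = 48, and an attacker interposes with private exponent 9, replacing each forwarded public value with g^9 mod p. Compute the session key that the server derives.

The server receives an attacker's public value M = 2^9 mod 967 instead of the honest one.
2^1 ≡ 2 (mod 967)
2^2 = (2^1)^2 ≡ 2^2 = 4 ≡ 4 (mod 967)
2^4 = (2^2)^2 ≡ 4^2 = 16 ≡ 16 (mod 967)
2^8 = (2^4)^2 ≡ 16^2 = 256 ≡ 256 (mod 967)
2^9 = 2^8 · 2^1 ≡ 256 · 2 ≡ 512 (mod 967).
So M = 512. The server computes K = M^48 mod 967.
512^1 ≡ 512 (mod 967)
512^2 = (512^1)^2 ≡ 512^2 = 262144 ≡ 87 (mod 967)
512^4 = (512^2)^2 ≡ 87^2 = 7569 ≡ 800 (mod 967)
512^8 = (512^4)^2 ≡ 800^2 = 640000 ≡ 813 (mod 967)
512^16 = (512^8)^2 ≡ 813^2 = 660969 ≡ 508 (mod 967)
512^32 = (512^16)^2 ≡ 508^2 = 258064 ≡ 842 (mod 967)
512^48 = 512^32 · 512^16 ≡ 842 · 508 ≡ 322 (mod 967).

322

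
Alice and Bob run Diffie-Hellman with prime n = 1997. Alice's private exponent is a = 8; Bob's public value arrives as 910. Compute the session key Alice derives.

Shared key K = 910^8 mod 1997.
910^1 ≡ 910 (mod 1997)
910^2 = (910^1)^2 ≡ 910^2 = 828100 ≡ 1342 (mod 1997)
910^4 = (910^2)^2 ≡ 1342^2 = 1800964 ≡ 1667 (mod 1997)
910^8 = (910^4)^2 ≡ 1667^2 = 2778889 ≡ 1062 (mod 1997)

1062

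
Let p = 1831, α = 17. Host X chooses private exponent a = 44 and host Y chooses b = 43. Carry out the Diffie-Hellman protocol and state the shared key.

Host Y sends B = α^b mod p = 17^43 mod 1831.
17^1 ≡ 17 (mod 1831)
17^2 = (17^1)^2 ≡ 17^2 = 289 ≡ 289 (mod 1831)
17^4 = (17^2)^2 ≡ 289^2 = 83521 ≡ 1126 (mod 1831)
17^8 = (17^4)^2 ≡ 1126^2 = 1267876 ≡ 824 (mod 1831)
17^16 = (17^8)^2 ≡ 824^2 = 678976 ≡ 1506 (mod 1831)
17^32 = (17^16)^2 ≡ 1506^2 = 2268036 ≡ 1258 (mod 1831)
17^43 = 17^32 · 17^8 · 17^2 · 17^1 ≡ 1258 · 824 · 289 · 17 ≡ 138 (mod 1831).
So B = 138. Host X then computes K = B^a mod p = 138^44 mod 1831.
138^1 ≡ 138 (mod 1831)
138^2 = (138^1)^2 ≡ 138^2 = 19044 ≡ 734 (mod 1831)
138^4 = (138^2)^2 ≡ 734^2 = 538756 ≡ 442 (mod 1831)
138^8 = (138^4)^2 ≡ 442^2 = 195364 ≡ 1278 (mod 1831)
138^16 = (138^8)^2 ≡ 1278^2 = 1633284 ≡ 32 (mod 1831)
138^32 = (138^16)^2 ≡ 32^2 = 1024 ≡ 1024 (mod 1831)
138^44 = 138^32 · 138^8 · 138^4 ≡ 1024 · 1278 · 442 ≡ 1814 (mod 1831).

1814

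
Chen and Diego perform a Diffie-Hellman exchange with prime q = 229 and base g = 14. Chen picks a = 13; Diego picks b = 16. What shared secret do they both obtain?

Diego sends B = g^b mod q = 14^16 mod 229.
14^1 ≡ 14 (mod 229)
14^2 = (14^1)^2 ≡ 14^2 = 196 ≡ 196 (mod 229)
14^4 = (14^2)^2 ≡ 196^2 = 38416 ≡ 173 (mod 229)
14^8 = (14^4)^2 ≡ 173^2 = 29929 ≡ 159 (mod 229)
14^16 = (14^8)^2 ≡ 159^2 = 25281 ≡ 91 (mod 229)
So B = 91. Chen then computes K = B^a mod q = 91^13 mod 229.
91^1 ≡ 91 (mod 229)
91^2 = (91^1)^2 ≡ 91^2 = 8281 ≡ 37 (mod 229)
91^4 = (91^2)^2 ≡ 37^2 = 1369 ≡ 224 (mod 229)
91^8 = (91^4)^2 ≡ 224^2 = 50176 ≡ 25 (mod 229)
91^13 = 91^8 · 91^4 · 91^1 ≡ 25 · 224 · 91 ≡ 75 (mod 229).

75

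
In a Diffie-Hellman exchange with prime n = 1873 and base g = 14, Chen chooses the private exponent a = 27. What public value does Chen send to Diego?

Public value = 14^27 mod 1873.
14^1 ≡ 14 (mod 1873)
14^2 = (14^1)^2 ≡ 14^2 = 196 ≡ 196 (mod 1873)
14^4 = (14^2)^2 ≡ 196^2 = 38416 ≡ 956 (mod 1873)
14^8 = (14^4)^2 ≡ 956^2 = 913936 ≡ 1785 (mod 1873)
14^16 = (14^8)^2 ≡ 1785^2 = 3186225 ≡ 252 (mod 1873)
14^27 = 14^16 · 14^8 · 14^2 · 14^1 ≡ 252 · 1785 · 196 · 14 ≡ 953 (mod 1873).

953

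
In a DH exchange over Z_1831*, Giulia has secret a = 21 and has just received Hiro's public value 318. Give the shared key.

231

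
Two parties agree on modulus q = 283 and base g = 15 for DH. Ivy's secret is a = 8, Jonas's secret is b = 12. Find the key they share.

225

Ivy sends A = g^a mod q = 15^8 mod 283.
15^1 ≡ 15 (mod 283)
15^2 = (15^1)^2 ≡ 15^2 = 225 ≡ 225 (mod 283)
15^4 = (15^2)^2 ≡ 225^2 = 50625 ≡ 251 (mod 283)
15^8 = (15^4)^2 ≡ 251^2 = 63001 ≡ 175 (mod 283)
So A = 175. Jonas then computes K = A^b mod q = 175^12 mod 283.
175^1 ≡ 175 (mod 283)
175^2 = (175^1)^2 ≡ 175^2 = 30625 ≡ 61 (mod 283)
175^4 = (175^2)^2 ≡ 61^2 = 3721 ≡ 42 (mod 283)
175^8 = (175^4)^2 ≡ 42^2 = 1764 ≡ 66 (mod 283)
175^12 = 175^8 · 175^4 ≡ 66 · 42 ≡ 225 (mod 283).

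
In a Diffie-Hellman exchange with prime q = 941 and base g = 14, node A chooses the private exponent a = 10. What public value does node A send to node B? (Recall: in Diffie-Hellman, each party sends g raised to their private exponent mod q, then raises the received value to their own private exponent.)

Public value = 14^10 (mod 941).
14^1 ≡ 14 (mod 941)
14^2 = (14^1)^2 ≡ 14^2 = 196 ≡ 196 (mod 941)
14^4 = (14^2)^2 ≡ 196^2 = 38416 ≡ 776 (mod 941)
14^8 = (14^4)^2 ≡ 776^2 = 602176 ≡ 877 (mod 941)
14^10 = 14^8 · 14^2 ≡ 877 · 196 ≡ 630 (mod 941).

630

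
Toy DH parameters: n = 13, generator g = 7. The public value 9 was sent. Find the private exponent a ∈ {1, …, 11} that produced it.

Try successive powers of 7 modulo 13:
7^1 ≡ 7
7^2 ≡ 10
7^3 ≡ 5
7^4 ≡ 9
Found: a = 4.

4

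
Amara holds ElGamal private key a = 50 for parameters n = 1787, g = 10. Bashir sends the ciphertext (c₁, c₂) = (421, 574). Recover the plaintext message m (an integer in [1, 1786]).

802

Shared mask s = c₁^a mod n = 421^50 mod 1787.
421^1 ≡ 421 (mod 1787)
421^2 = (421^1)^2 ≡ 421^2 = 177241 ≡ 328 (mod 1787)
421^4 = (421^2)^2 ≡ 328^2 = 107584 ≡ 364 (mod 1787)
421^8 = (421^4)^2 ≡ 364^2 = 132496 ≡ 258 (mod 1787)
421^16 = (421^8)^2 ≡ 258^2 = 66564 ≡ 445 (mod 1787)
421^32 = (421^16)^2 ≡ 445^2 = 198025 ≡ 1455 (mod 1787)
421^50 = 421^32 · 421^16 · 421^2 ≡ 1455 · 445 · 328 ≡ 1146 (mod 1787).
So s = 1146; s⁻¹ ≡ 1695 (mod 1787).
m = c₂ · s⁻¹ mod 1787 = 574 · 1695 mod 1787 = 802.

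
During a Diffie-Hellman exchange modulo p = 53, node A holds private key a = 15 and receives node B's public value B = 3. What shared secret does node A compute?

Shared key K = 3^15 mod 53.
3^1 ≡ 3 (mod 53)
3^2 = (3^1)^2 ≡ 3^2 = 9 ≡ 9 (mod 53)
3^4 = (3^2)^2 ≡ 9^2 = 81 ≡ 28 (mod 53)
3^8 = (3^4)^2 ≡ 28^2 = 784 ≡ 42 (mod 53)
3^15 = 3^8 · 3^4 · 3^2 · 3^1 ≡ 42 · 28 · 9 · 3 ≡ 5 (mod 53).

5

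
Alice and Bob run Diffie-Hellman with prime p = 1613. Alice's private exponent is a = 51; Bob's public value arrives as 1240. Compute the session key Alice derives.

219

Shared key K = 1240^51 mod 1613.
1240^1 ≡ 1240 (mod 1613)
1240^2 = (1240^1)^2 ≡ 1240^2 = 1537600 ≡ 411 (mod 1613)
1240^4 = (1240^2)^2 ≡ 411^2 = 168921 ≡ 1169 (mod 1613)
1240^8 = (1240^4)^2 ≡ 1169^2 = 1366561 ≡ 350 (mod 1613)
1240^16 = (1240^8)^2 ≡ 350^2 = 122500 ≡ 1525 (mod 1613)
1240^32 = (1240^16)^2 ≡ 1525^2 = 2325625 ≡ 1292 (mod 1613)
1240^51 = 1240^32 · 1240^16 · 1240^2 · 1240^1 ≡ 1292 · 1525 · 411 · 1240 ≡ 219 (mod 1613).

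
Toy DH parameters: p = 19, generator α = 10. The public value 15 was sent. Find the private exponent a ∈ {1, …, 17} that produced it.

7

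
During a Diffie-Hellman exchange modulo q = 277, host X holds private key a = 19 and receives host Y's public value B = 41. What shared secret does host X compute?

122

Shared key K = 41^19 mod 277.
41^1 ≡ 41 (mod 277)
41^2 = (41^1)^2 ≡ 41^2 = 1681 ≡ 19 (mod 277)
41^4 = (41^2)^2 ≡ 19^2 = 361 ≡ 84 (mod 277)
41^8 = (41^4)^2 ≡ 84^2 = 7056 ≡ 131 (mod 277)
41^16 = (41^8)^2 ≡ 131^2 = 17161 ≡ 264 (mod 277)
41^19 = 41^16 · 41^2 · 41^1 ≡ 264 · 19 · 41 ≡ 122 (mod 277).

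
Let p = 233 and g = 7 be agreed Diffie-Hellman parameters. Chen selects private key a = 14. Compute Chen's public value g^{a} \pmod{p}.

Public value = 7^{14} \pmod{233}.
7^1 ≡ 7 (mod 233)
7^2 = (7^1)^2 ≡ 7^2 = 49 ≡ 49 (mod 233)
7^4 = (7^2)^2 ≡ 49^2 = 2401 ≡ 71 (mod 233)
7^8 = (7^4)^2 ≡ 71^2 = 5041 ≡ 148 (mod 233)
7^14 = 7^8 · 7^4 · 7^2 ≡ 148 · 71 · 49 ≡ 195 (mod 233).

195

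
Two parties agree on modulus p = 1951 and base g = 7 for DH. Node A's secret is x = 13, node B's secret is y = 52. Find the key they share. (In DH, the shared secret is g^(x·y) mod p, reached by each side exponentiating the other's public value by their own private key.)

1795

Node B sends B = g^y mod p = 7^52 mod 1951.
7^1 ≡ 7 (mod 1951)
7^2 = (7^1)^2 ≡ 7^2 = 49 ≡ 49 (mod 1951)
7^4 = (7^2)^2 ≡ 49^2 = 2401 ≡ 450 (mod 1951)
7^8 = (7^4)^2 ≡ 450^2 = 202500 ≡ 1547 (mod 1951)
7^16 = (7^8)^2 ≡ 1547^2 = 2393209 ≡ 1283 (mod 1951)
7^32 = (7^16)^2 ≡ 1283^2 = 1646089 ≡ 1396 (mod 1951)
7^52 = 7^32 · 7^16 · 7^4 ≡ 1396 · 1283 · 450 ≡ 1039 (mod 1951).
So B = 1039. Node A then computes K = B^x mod p = 1039^13 mod 1951.
1039^1 ≡ 1039 (mod 1951)
1039^2 = (1039^1)^2 ≡ 1039^2 = 1079521 ≡ 618 (mod 1951)
1039^4 = (1039^2)^2 ≡ 618^2 = 381924 ≡ 1479 (mod 1951)
1039^8 = (1039^4)^2 ≡ 1479^2 = 2187441 ≡ 370 (mod 1951)
1039^13 = 1039^8 · 1039^4 · 1039^1 ≡ 370 · 1479 · 1039 ≡ 1795 (mod 1951).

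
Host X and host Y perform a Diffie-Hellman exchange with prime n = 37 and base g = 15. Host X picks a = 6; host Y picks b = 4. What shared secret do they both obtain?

Host Y sends B = g^b mod n = 15^4 mod 37.
15^1 ≡ 15 (mod 37)
15^2 = (15^1)^2 ≡ 15^2 = 225 ≡ 3 (mod 37)
15^4 = (15^2)^2 ≡ 3^2 = 9 ≡ 9 (mod 37)
So B = 9. Host X then computes K = B^a mod n = 9^6 mod 37.
9^1 ≡ 9 (mod 37)
9^2 = (9^1)^2 ≡ 9^2 = 81 ≡ 7 (mod 37)
9^4 = (9^2)^2 ≡ 7^2 = 49 ≡ 12 (mod 37)
9^6 = 9^4 · 9^2 ≡ 12 · 7 ≡ 10 (mod 37).

10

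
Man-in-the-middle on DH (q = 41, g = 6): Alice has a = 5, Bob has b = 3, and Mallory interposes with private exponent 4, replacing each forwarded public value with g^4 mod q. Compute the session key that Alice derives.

Alice receives Mallory's public value M = 6^4 mod 41 instead of the honest one.
6^1 ≡ 6 (mod 41)
6^2 = (6^1)^2 ≡ 6^2 = 36 ≡ 36 (mod 41)
6^4 = (6^2)^2 ≡ 36^2 = 1296 ≡ 25 (mod 41)
So M = 25. Alice computes K = M^5 mod 41.
25^1 ≡ 25 (mod 41)
25^2 = (25^1)^2 ≡ 25^2 = 625 ≡ 10 (mod 41)
25^4 = (25^2)^2 ≡ 10^2 = 100 ≡ 18 (mod 41)
25^5 = 25^4 · 25^1 ≡ 18 · 25 ≡ 40 (mod 41).

40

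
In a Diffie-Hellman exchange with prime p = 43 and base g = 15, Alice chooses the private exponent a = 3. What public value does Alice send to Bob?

21

Public value = 15^3 mod 43.
15^1 ≡ 15 (mod 43)
15^2 = (15^1)^2 ≡ 15^2 = 225 ≡ 10 (mod 43)
15^3 = 15^2 · 15^1 ≡ 10 · 15 ≡ 21 (mod 43).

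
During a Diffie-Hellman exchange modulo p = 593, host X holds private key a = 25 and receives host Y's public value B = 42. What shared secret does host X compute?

Shared key K = 42^25 mod 593.
42^1 ≡ 42 (mod 593)
42^2 = (42^1)^2 ≡ 42^2 = 1764 ≡ 578 (mod 593)
42^4 = (42^2)^2 ≡ 578^2 = 334084 ≡ 225 (mod 593)
42^8 = (42^4)^2 ≡ 225^2 = 50625 ≡ 220 (mod 593)
42^16 = (42^8)^2 ≡ 220^2 = 48400 ≡ 367 (mod 593)
42^25 = 42^16 · 42^8 · 42^1 ≡ 367 · 220 · 42 ≡ 306 (mod 593).

306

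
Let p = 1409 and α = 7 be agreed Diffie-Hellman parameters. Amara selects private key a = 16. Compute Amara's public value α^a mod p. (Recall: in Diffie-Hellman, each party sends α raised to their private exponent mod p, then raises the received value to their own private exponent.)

564

Public value = 7^16 mod 1409.
7^1 ≡ 7 (mod 1409)
7^2 = (7^1)^2 ≡ 7^2 = 49 ≡ 49 (mod 1409)
7^4 = (7^2)^2 ≡ 49^2 = 2401 ≡ 992 (mod 1409)
7^8 = (7^4)^2 ≡ 992^2 = 984064 ≡ 582 (mod 1409)
7^16 = (7^8)^2 ≡ 582^2 = 338724 ≡ 564 (mod 1409)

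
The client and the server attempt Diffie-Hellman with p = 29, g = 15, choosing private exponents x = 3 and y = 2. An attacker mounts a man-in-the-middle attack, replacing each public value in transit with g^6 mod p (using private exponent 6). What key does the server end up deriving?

25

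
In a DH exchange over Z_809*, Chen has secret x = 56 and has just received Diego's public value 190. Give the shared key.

783

Shared key K = 190^56 mod 809.
190^1 ≡ 190 (mod 809)
190^2 = (190^1)^2 ≡ 190^2 = 36100 ≡ 504 (mod 809)
190^4 = (190^2)^2 ≡ 504^2 = 254016 ≡ 799 (mod 809)
190^8 = (190^4)^2 ≡ 799^2 = 638401 ≡ 100 (mod 809)
190^16 = (190^8)^2 ≡ 100^2 = 10000 ≡ 292 (mod 809)
190^32 = (190^16)^2 ≡ 292^2 = 85264 ≡ 319 (mod 809)
190^56 = 190^32 · 190^16 · 190^8 ≡ 319 · 292 · 100 ≡ 783 (mod 809).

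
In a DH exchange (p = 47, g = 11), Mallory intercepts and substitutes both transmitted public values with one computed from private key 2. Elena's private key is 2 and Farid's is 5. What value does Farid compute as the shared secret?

42

Farid receives Mallory's public value M = 11^2 mod 47 instead of the honest one.
11^1 ≡ 11 (mod 47)
11^2 = (11^1)^2 ≡ 11^2 = 121 ≡ 27 (mod 47)
So M = 27. Farid computes K = M^5 mod 47.
27^1 ≡ 27 (mod 47)
27^2 = (27^1)^2 ≡ 27^2 = 729 ≡ 24 (mod 47)
27^4 = (27^2)^2 ≡ 24^2 = 576 ≡ 12 (mod 47)
27^5 = 27^4 · 27^1 ≡ 12 · 27 ≡ 42 (mod 47).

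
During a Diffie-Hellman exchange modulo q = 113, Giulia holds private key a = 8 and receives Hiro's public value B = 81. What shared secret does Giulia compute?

Shared key K = 81^8 mod 113.
81^1 ≡ 81 (mod 113)
81^2 = (81^1)^2 ≡ 81^2 = 6561 ≡ 7 (mod 113)
81^4 = (81^2)^2 ≡ 7^2 = 49 ≡ 49 (mod 113)
81^8 = (81^4)^2 ≡ 49^2 = 2401 ≡ 28 (mod 113)

28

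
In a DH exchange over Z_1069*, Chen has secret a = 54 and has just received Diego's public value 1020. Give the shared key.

Shared key K = 1020^54 mod 1069.
1020^1 ≡ 1020 (mod 1069)
1020^2 = (1020^1)^2 ≡ 1020^2 = 1040400 ≡ 263 (mod 1069)
1020^4 = (1020^2)^2 ≡ 263^2 = 69169 ≡ 753 (mod 1069)
1020^8 = (1020^4)^2 ≡ 753^2 = 567009 ≡ 439 (mod 1069)
1020^16 = (1020^8)^2 ≡ 439^2 = 192721 ≡ 301 (mod 1069)
1020^32 = (1020^16)^2 ≡ 301^2 = 90601 ≡ 805 (mod 1069)
1020^54 = 1020^32 · 1020^16 · 1020^4 · 1020^2 ≡ 805 · 301 · 753 · 263 ≡ 256 (mod 1069).

256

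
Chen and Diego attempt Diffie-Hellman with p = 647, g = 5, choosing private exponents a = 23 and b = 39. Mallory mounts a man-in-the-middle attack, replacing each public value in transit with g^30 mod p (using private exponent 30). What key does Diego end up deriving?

6

Diego receives Mallory's public value M = 5^30 mod 647 instead of the honest one.
5^1 ≡ 5 (mod 647)
5^2 = (5^1)^2 ≡ 5^2 = 25 ≡ 25 (mod 647)
5^4 = (5^2)^2 ≡ 25^2 = 625 ≡ 625 (mod 647)
5^8 = (5^4)^2 ≡ 625^2 = 390625 ≡ 484 (mod 647)
5^16 = (5^8)^2 ≡ 484^2 = 234256 ≡ 42 (mod 647)
5^30 = 5^16 · 5^8 · 5^4 · 5^2 ≡ 42 · 484 · 625 · 25 ≡ 407 (mod 647).
So M = 407. Diego computes K = M^39 mod 647.
407^1 ≡ 407 (mod 647)
407^2 = (407^1)^2 ≡ 407^2 = 165649 ≡ 17 (mod 647)
407^4 = (407^2)^2 ≡ 17^2 = 289 ≡ 289 (mod 647)
407^8 = (407^4)^2 ≡ 289^2 = 83521 ≡ 58 (mod 647)
407^16 = (407^8)^2 ≡ 58^2 = 3364 ≡ 129 (mod 647)
407^32 = (407^16)^2 ≡ 129^2 = 16641 ≡ 466 (mod 647)
407^39 = 407^32 · 407^4 · 407^2 · 407^1 ≡ 466 · 289 · 17 · 407 ≡ 6 (mod 647).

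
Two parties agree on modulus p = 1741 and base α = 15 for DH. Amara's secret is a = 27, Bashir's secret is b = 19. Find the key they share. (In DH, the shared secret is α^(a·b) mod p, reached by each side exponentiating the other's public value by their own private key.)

36

Amara sends A = α^a mod p = 15^27 mod 1741.
15^1 ≡ 15 (mod 1741)
15^2 = (15^1)^2 ≡ 15^2 = 225 ≡ 225 (mod 1741)
15^4 = (15^2)^2 ≡ 225^2 = 50625 ≡ 136 (mod 1741)
15^8 = (15^4)^2 ≡ 136^2 = 18496 ≡ 1086 (mod 1741)
15^16 = (15^8)^2 ≡ 1086^2 = 1179396 ≡ 739 (mod 1741)
15^27 = 15^16 · 15^8 · 15^2 · 15^1 ≡ 739 · 1086 · 225 · 15 ≡ 1547 (mod 1741).
So A = 1547. Bashir then computes K = A^b mod p = 1547^19 mod 1741.
1547^1 ≡ 1547 (mod 1741)
1547^2 = (1547^1)^2 ≡ 1547^2 = 2393209 ≡ 1075 (mod 1741)
1547^4 = (1547^2)^2 ≡ 1075^2 = 1155625 ≡ 1342 (mod 1741)
1547^8 = (1547^4)^2 ≡ 1342^2 = 1800964 ≡ 770 (mod 1741)
1547^16 = (1547^8)^2 ≡ 770^2 = 592900 ≡ 960 (mod 1741)
1547^19 = 1547^16 · 1547^2 · 1547^1 ≡ 960 · 1075 · 1547 ≡ 36 (mod 1741).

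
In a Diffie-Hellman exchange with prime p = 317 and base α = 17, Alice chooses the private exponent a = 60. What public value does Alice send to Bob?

Public value = 17^60 mod 317.
17^1 ≡ 17 (mod 317)
17^2 = (17^1)^2 ≡ 17^2 = 289 ≡ 289 (mod 317)
17^4 = (17^2)^2 ≡ 289^2 = 83521 ≡ 150 (mod 317)
17^8 = (17^4)^2 ≡ 150^2 = 22500 ≡ 310 (mod 317)
17^16 = (17^8)^2 ≡ 310^2 = 96100 ≡ 49 (mod 317)
17^32 = (17^16)^2 ≡ 49^2 = 2401 ≡ 182 (mod 317)
17^60 = 17^32 · 17^16 · 17^8 · 17^4 ≡ 182 · 49 · 310 · 150 ≡ 280 (mod 317).

280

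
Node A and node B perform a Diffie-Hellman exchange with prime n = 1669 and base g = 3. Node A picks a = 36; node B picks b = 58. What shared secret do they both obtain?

27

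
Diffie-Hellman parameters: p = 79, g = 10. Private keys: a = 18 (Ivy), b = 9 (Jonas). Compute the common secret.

18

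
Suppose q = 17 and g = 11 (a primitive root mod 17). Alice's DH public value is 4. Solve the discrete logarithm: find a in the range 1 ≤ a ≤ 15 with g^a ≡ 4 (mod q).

Try successive powers of 11 modulo 17:
11^1 ≡ 11
11^2 ≡ 2
11^3 ≡ 5
11^4 ≡ 4
Found: a = 4.

4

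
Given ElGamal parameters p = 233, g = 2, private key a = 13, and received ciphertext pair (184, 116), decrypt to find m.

231

Shared mask s = c₁^a mod p = 184^13 mod 233.
184^1 ≡ 184 (mod 233)
184^2 = (184^1)^2 ≡ 184^2 = 33856 ≡ 71 (mod 233)
184^4 = (184^2)^2 ≡ 71^2 = 5041 ≡ 148 (mod 233)
184^8 = (184^4)^2 ≡ 148^2 = 21904 ≡ 2 (mod 233)
184^13 = 184^8 · 184^4 · 184^1 ≡ 2 · 148 · 184 ≡ 175 (mod 233).
So s = 175; s⁻¹ ≡ 4 (mod 233).
m = c₂ · s⁻¹ mod 233 = 116 · 4 mod 233 = 231.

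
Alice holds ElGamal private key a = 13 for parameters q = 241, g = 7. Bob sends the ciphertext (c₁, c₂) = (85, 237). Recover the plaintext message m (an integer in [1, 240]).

Shared mask s = c₁^a mod q = 85^13 mod 241.
85^1 ≡ 85 (mod 241)
85^2 = (85^1)^2 ≡ 85^2 = 7225 ≡ 236 (mod 241)
85^4 = (85^2)^2 ≡ 236^2 = 55696 ≡ 25 (mod 241)
85^8 = (85^4)^2 ≡ 25^2 = 625 ≡ 143 (mod 241)
85^13 = 85^8 · 85^4 · 85^1 ≡ 143 · 25 · 85 ≡ 215 (mod 241).
So s = 215; s⁻¹ ≡ 139 (mod 241).
m = c₂ · s⁻¹ mod 241 = 237 · 139 mod 241 = 167.

167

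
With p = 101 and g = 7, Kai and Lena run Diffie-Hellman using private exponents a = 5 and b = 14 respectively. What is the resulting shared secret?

Lena sends B = g^b mod p = 7^14 mod 101.
7^1 ≡ 7 (mod 101)
7^2 = (7^1)^2 ≡ 7^2 = 49 ≡ 49 (mod 101)
7^4 = (7^2)^2 ≡ 49^2 = 2401 ≡ 78 (mod 101)
7^8 = (7^4)^2 ≡ 78^2 = 6084 ≡ 24 (mod 101)
7^14 = 7^8 · 7^4 · 7^2 ≡ 24 · 78 · 49 ≡ 20 (mod 101).
So B = 20. Kai then computes K = B^a mod p = 20^5 mod 101.
20^1 ≡ 20 (mod 101)
20^2 = (20^1)^2 ≡ 20^2 = 400 ≡ 97 (mod 101)
20^4 = (20^2)^2 ≡ 97^2 = 9409 ≡ 16 (mod 101)
20^5 = 20^4 · 20^1 ≡ 16 · 20 ≡ 17 (mod 101).

17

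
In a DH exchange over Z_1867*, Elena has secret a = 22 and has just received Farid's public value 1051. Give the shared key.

1056

Shared key K = 1051^22 mod 1867.
1051^1 ≡ 1051 (mod 1867)
1051^2 = (1051^1)^2 ≡ 1051^2 = 1104601 ≡ 1204 (mod 1867)
1051^4 = (1051^2)^2 ≡ 1204^2 = 1449616 ≡ 824 (mod 1867)
1051^8 = (1051^4)^2 ≡ 824^2 = 678976 ≡ 1255 (mod 1867)
1051^16 = (1051^8)^2 ≡ 1255^2 = 1575025 ≡ 1144 (mod 1867)
1051^22 = 1051^16 · 1051^4 · 1051^2 ≡ 1144 · 824 · 1204 ≡ 1056 (mod 1867).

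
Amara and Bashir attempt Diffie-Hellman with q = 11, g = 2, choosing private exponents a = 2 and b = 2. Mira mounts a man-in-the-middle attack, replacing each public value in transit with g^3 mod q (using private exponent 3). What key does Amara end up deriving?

Amara receives Mira's public value M = 2^3 mod 11 instead of the honest one.
2^1 ≡ 2 (mod 11)
2^2 = (2^1)^2 ≡ 2^2 = 4 ≡ 4 (mod 11)
2^3 = 2^2 · 2^1 ≡ 4 · 2 ≡ 8 (mod 11).
So M = 8. Amara computes K = M^2 mod 11.
8^1 ≡ 8 (mod 11)
8^2 = (8^1)^2 ≡ 8^2 = 64 ≡ 9 (mod 11)

9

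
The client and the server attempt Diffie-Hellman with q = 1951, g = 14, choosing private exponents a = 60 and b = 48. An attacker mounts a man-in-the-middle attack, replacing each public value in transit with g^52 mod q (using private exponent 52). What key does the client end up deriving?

The client receives an attacker's public value M = 14^52 mod 1951 instead of the honest one.
14^1 ≡ 14 (mod 1951)
14^2 = (14^1)^2 ≡ 14^2 = 196 ≡ 196 (mod 1951)
14^4 = (14^2)^2 ≡ 196^2 = 38416 ≡ 1347 (mod 1951)
14^8 = (14^4)^2 ≡ 1347^2 = 1814409 ≡ 1930 (mod 1951)
14^16 = (14^8)^2 ≡ 1930^2 = 3724900 ≡ 441 (mod 1951)
14^32 = (14^16)^2 ≡ 441^2 = 194481 ≡ 1332 (mod 1951)
14^52 = 14^32 · 14^16 · 14^4 ≡ 1332 · 441 · 1347 ≡ 306 (mod 1951).
So M = 306. The client computes K = M^60 mod 1951.
306^1 ≡ 306 (mod 1951)
306^2 = (306^1)^2 ≡ 306^2 = 93636 ≡ 1939 (mod 1951)
306^4 = (306^2)^2 ≡ 1939^2 = 3759721 ≡ 144 (mod 1951)
306^8 = (306^4)^2 ≡ 144^2 = 20736 ≡ 1226 (mod 1951)
306^16 = (306^8)^2 ≡ 1226^2 = 1503076 ≡ 806 (mod 1951)
306^32 = (306^16)^2 ≡ 806^2 = 649636 ≡ 1904 (mod 1951)
306^60 = 306^32 · 306^16 · 306^8 · 306^4 ≡ 1904 · 806 · 1226 · 144 ≡ 896 (mod 1951).

896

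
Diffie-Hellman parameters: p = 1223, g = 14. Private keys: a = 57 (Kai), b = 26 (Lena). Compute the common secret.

408

Kai sends A = g^a mod p = 14^57 mod 1223.
14^1 ≡ 14 (mod 1223)
14^2 = (14^1)^2 ≡ 14^2 = 196 ≡ 196 (mod 1223)
14^4 = (14^2)^2 ≡ 196^2 = 38416 ≡ 503 (mod 1223)
14^8 = (14^4)^2 ≡ 503^2 = 253009 ≡ 1071 (mod 1223)
14^16 = (14^8)^2 ≡ 1071^2 = 1147041 ≡ 1090 (mod 1223)
14^32 = (14^16)^2 ≡ 1090^2 = 1188100 ≡ 567 (mod 1223)
14^57 = 14^32 · 14^16 · 14^8 · 14^1 ≡ 567 · 1090 · 1071 · 14 ≡ 1109 (mod 1223).
So A = 1109. Lena then computes K = A^b mod p = 1109^26 mod 1223.
1109^1 ≡ 1109 (mod 1223)
1109^2 = (1109^1)^2 ≡ 1109^2 = 1229881 ≡ 766 (mod 1223)
1109^4 = (1109^2)^2 ≡ 766^2 = 586756 ≡ 939 (mod 1223)
1109^8 = (1109^4)^2 ≡ 939^2 = 881721 ≡ 1161 (mod 1223)
1109^16 = (1109^8)^2 ≡ 1161^2 = 1347921 ≡ 175 (mod 1223)
1109^26 = 1109^16 · 1109^8 · 1109^2 ≡ 175 · 1161 · 766 ≡ 408 (mod 1223).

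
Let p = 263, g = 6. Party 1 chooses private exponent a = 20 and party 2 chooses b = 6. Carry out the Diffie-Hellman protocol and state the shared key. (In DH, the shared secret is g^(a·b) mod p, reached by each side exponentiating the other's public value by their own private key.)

150

Party 1 sends A = g^a mod p = 6^20 mod 263.
6^1 ≡ 6 (mod 263)
6^2 = (6^1)^2 ≡ 6^2 = 36 ≡ 36 (mod 263)
6^4 = (6^2)^2 ≡ 36^2 = 1296 ≡ 244 (mod 263)
6^8 = (6^4)^2 ≡ 244^2 = 59536 ≡ 98 (mod 263)
6^16 = (6^8)^2 ≡ 98^2 = 9604 ≡ 136 (mod 263)
6^20 = 6^16 · 6^4 ≡ 136 · 244 ≡ 46 (mod 263).
So A = 46. Party 2 then computes K = A^b mod p = 46^6 mod 263.
46^1 ≡ 46 (mod 263)
46^2 = (46^1)^2 ≡ 46^2 = 2116 ≡ 12 (mod 263)
46^4 = (46^2)^2 ≡ 12^2 = 144 ≡ 144 (mod 263)
46^6 = 46^4 · 46^2 ≡ 144 · 12 ≡ 150 (mod 263).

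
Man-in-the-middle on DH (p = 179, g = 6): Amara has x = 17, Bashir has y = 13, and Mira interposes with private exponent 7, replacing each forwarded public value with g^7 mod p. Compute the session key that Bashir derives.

143

Bashir receives Mira's public value M = 6^7 mod 179 instead of the honest one.
6^1 ≡ 6 (mod 179)
6^2 = (6^1)^2 ≡ 6^2 = 36 ≡ 36 (mod 179)
6^4 = (6^2)^2 ≡ 36^2 = 1296 ≡ 43 (mod 179)
6^7 = 6^4 · 6^2 · 6^1 ≡ 43 · 36 · 6 ≡ 159 (mod 179).
So M = 159. Bashir computes K = M^13 mod 179.
159^1 ≡ 159 (mod 179)
159^2 = (159^1)^2 ≡ 159^2 = 25281 ≡ 42 (mod 179)
159^4 = (159^2)^2 ≡ 42^2 = 1764 ≡ 153 (mod 179)
159^8 = (159^4)^2 ≡ 153^2 = 23409 ≡ 139 (mod 179)
159^13 = 159^8 · 159^4 · 159^1 ≡ 139 · 153 · 159 ≡ 143 (mod 179).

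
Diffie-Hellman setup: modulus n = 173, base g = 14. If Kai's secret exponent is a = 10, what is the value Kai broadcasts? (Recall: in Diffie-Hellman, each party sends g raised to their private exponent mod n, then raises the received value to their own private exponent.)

51

Public value = 14^10 (mod 173).
14^1 ≡ 14 (mod 173)
14^2 = (14^1)^2 ≡ 14^2 = 196 ≡ 23 (mod 173)
14^4 = (14^2)^2 ≡ 23^2 = 529 ≡ 10 (mod 173)
14^8 = (14^4)^2 ≡ 10^2 = 100 ≡ 100 (mod 173)
14^10 = 14^8 · 14^2 ≡ 100 · 23 ≡ 51 (mod 173).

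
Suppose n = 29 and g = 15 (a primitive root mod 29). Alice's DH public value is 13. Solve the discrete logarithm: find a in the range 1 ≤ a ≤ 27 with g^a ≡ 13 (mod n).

Try successive powers of 15 modulo 29:
15^1 ≡ 15
15^2 ≡ 22
15^3 ≡ 11
15^4 ≡ 20
15^5 ≡ 10
15^6 ≡ 5
15^7 ≡ 17
15^8 ≡ 23
15^9 ≡ 26
15^10 ≡ 13
Found: a = 10.

10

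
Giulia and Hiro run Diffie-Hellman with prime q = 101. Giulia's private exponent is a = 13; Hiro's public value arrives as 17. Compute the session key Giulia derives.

Shared key K = 17^13 mod 101.
17^1 ≡ 17 (mod 101)
17^2 = (17^1)^2 ≡ 17^2 = 289 ≡ 87 (mod 101)
17^4 = (17^2)^2 ≡ 87^2 = 7569 ≡ 95 (mod 101)
17^8 = (17^4)^2 ≡ 95^2 = 9025 ≡ 36 (mod 101)
17^13 = 17^8 · 17^4 · 17^1 ≡ 36 · 95 · 17 ≡ 65 (mod 101).

65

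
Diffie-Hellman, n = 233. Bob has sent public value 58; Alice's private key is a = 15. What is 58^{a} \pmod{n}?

Shared key K = 58^15 mod 233.
58^1 ≡ 58 (mod 233)
58^2 = (58^1)^2 ≡ 58^2 = 3364 ≡ 102 (mod 233)
58^4 = (58^2)^2 ≡ 102^2 = 10404 ≡ 152 (mod 233)
58^8 = (58^4)^2 ≡ 152^2 = 23104 ≡ 37 (mod 233)
58^15 = 58^8 · 58^4 · 58^2 · 58^1 ≡ 37 · 152 · 102 · 58 ≡ 116 (mod 233).

116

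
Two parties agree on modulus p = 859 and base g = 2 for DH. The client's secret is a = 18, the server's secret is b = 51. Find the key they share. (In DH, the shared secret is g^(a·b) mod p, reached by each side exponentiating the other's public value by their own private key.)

455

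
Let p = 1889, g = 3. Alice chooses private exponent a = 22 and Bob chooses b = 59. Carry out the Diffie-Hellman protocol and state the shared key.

961

Alice sends A = g^a mod p = 3^22 mod 1889.
3^1 ≡ 3 (mod 1889)
3^2 = (3^1)^2 ≡ 3^2 = 9 ≡ 9 (mod 1889)
3^4 = (3^2)^2 ≡ 9^2 = 81 ≡ 81 (mod 1889)
3^8 = (3^4)^2 ≡ 81^2 = 6561 ≡ 894 (mod 1889)
3^16 = (3^8)^2 ≡ 894^2 = 799236 ≡ 189 (mod 1889)
3^22 = 3^16 · 3^4 · 3^2 ≡ 189 · 81 · 9 ≡ 1773 (mod 1889).
So A = 1773. Bob then computes K = A^b mod p = 1773^59 mod 1889.
1773^1 ≡ 1773 (mod 1889)
1773^2 = (1773^1)^2 ≡ 1773^2 = 3143529 ≡ 233 (mod 1889)
1773^4 = (1773^2)^2 ≡ 233^2 = 54289 ≡ 1397 (mod 1889)
1773^8 = (1773^4)^2 ≡ 1397^2 = 1951609 ≡ 272 (mod 1889)
1773^16 = (1773^8)^2 ≡ 272^2 = 73984 ≡ 313 (mod 1889)
1773^32 = (1773^16)^2 ≡ 313^2 = 97969 ≡ 1630 (mod 1889)
1773^59 = 1773^32 · 1773^16 · 1773^8 · 1773^2 · 1773^1 ≡ 1630 · 313 · 272 · 233 · 1773 ≡ 961 (mod 1889).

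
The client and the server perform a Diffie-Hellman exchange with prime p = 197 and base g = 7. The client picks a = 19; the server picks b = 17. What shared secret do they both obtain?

55

The server sends B = g^b mod p = 7^17 mod 197.
7^1 ≡ 7 (mod 197)
7^2 = (7^1)^2 ≡ 7^2 = 49 ≡ 49 (mod 197)
7^4 = (7^2)^2 ≡ 49^2 = 2401 ≡ 37 (mod 197)
7^8 = (7^4)^2 ≡ 37^2 = 1369 ≡ 187 (mod 197)
7^16 = (7^8)^2 ≡ 187^2 = 34969 ≡ 100 (mod 197)
7^17 = 7^16 · 7^1 ≡ 100 · 7 ≡ 109 (mod 197).
So B = 109. The client then computes K = B^a mod p = 109^19 mod 197.
109^1 ≡ 109 (mod 197)
109^2 = (109^1)^2 ≡ 109^2 = 11881 ≡ 61 (mod 197)
109^4 = (109^2)^2 ≡ 61^2 = 3721 ≡ 175 (mod 197)
109^8 = (109^4)^2 ≡ 175^2 = 30625 ≡ 90 (mod 197)
109^16 = (109^8)^2 ≡ 90^2 = 8100 ≡ 23 (mod 197)
109^19 = 109^16 · 109^2 · 109^1 ≡ 23 · 61 · 109 ≡ 55 (mod 197).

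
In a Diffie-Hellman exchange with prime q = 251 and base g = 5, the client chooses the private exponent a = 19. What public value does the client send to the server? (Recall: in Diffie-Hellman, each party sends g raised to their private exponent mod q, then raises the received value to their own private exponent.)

Public value = 5^19 (mod 251).
5^1 ≡ 5 (mod 251)
5^2 = (5^1)^2 ≡ 5^2 = 25 ≡ 25 (mod 251)
5^4 = (5^2)^2 ≡ 25^2 = 625 ≡ 123 (mod 251)
5^8 = (5^4)^2 ≡ 123^2 = 15129 ≡ 69 (mod 251)
5^16 = (5^8)^2 ≡ 69^2 = 4761 ≡ 243 (mod 251)
5^19 = 5^16 · 5^2 · 5^1 ≡ 243 · 25 · 5 ≡ 4 (mod 251).

4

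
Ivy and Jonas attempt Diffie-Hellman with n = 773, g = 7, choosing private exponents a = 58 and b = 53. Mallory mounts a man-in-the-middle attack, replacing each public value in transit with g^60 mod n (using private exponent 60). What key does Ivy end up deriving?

Ivy receives Mallory's public value M = 7^60 mod 773 instead of the honest one.
7^1 ≡ 7 (mod 773)
7^2 = (7^1)^2 ≡ 7^2 = 49 ≡ 49 (mod 773)
7^4 = (7^2)^2 ≡ 49^2 = 2401 ≡ 82 (mod 773)
7^8 = (7^4)^2 ≡ 82^2 = 6724 ≡ 540 (mod 773)
7^16 = (7^8)^2 ≡ 540^2 = 291600 ≡ 179 (mod 773)
7^32 = (7^16)^2 ≡ 179^2 = 32041 ≡ 348 (mod 773)
7^60 = 7^32 · 7^16 · 7^8 · 7^4 ≡ 348 · 179 · 540 · 82 ≡ 44 (mod 773).
So M = 44. Ivy computes K = M^58 mod 773.
44^1 ≡ 44 (mod 773)
44^2 = (44^1)^2 ≡ 44^2 = 1936 ≡ 390 (mod 773)
44^4 = (44^2)^2 ≡ 390^2 = 152100 ≡ 592 (mod 773)
44^8 = (44^4)^2 ≡ 592^2 = 350464 ≡ 295 (mod 773)
44^16 = (44^8)^2 ≡ 295^2 = 87025 ≡ 449 (mod 773)
44^32 = (44^16)^2 ≡ 449^2 = 201601 ≡ 621 (mod 773)
44^58 = 44^32 · 44^16 · 44^8 · 44^2 ≡ 621 · 449 · 295 · 390 ≡ 620 (mod 773).

620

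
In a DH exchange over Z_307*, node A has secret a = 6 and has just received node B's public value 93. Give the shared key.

289

Shared key K = 93^6 mod 307.
93^1 ≡ 93 (mod 307)
93^2 = (93^1)^2 ≡ 93^2 = 8649 ≡ 53 (mod 307)
93^4 = (93^2)^2 ≡ 53^2 = 2809 ≡ 46 (mod 307)
93^6 = 93^4 · 93^2 ≡ 46 · 53 ≡ 289 (mod 307).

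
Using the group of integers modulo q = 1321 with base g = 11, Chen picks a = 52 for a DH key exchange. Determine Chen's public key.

426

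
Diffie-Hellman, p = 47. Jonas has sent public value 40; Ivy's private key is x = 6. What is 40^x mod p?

Shared key K = 40^6 mod 47.
40^1 ≡ 40 (mod 47)
40^2 = (40^1)^2 ≡ 40^2 = 1600 ≡ 2 (mod 47)
40^4 = (40^2)^2 ≡ 2^2 = 4 ≡ 4 (mod 47)
40^6 = 40^4 · 40^2 ≡ 4 · 2 ≡ 8 (mod 47).

8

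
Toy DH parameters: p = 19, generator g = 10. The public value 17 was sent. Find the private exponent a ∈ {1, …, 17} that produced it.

Try successive powers of 10 modulo 19:
10^1 ≡ 10
10^2 ≡ 5
10^3 ≡ 12
10^4 ≡ 6
10^5 ≡ 3
10^6 ≡ 11
10^7 ≡ 15
10^8 ≡ 17
Found: a = 8.

8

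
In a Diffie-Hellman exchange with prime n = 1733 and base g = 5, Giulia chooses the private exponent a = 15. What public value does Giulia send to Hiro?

952

Public value = 5^15 (mod 1733).
5^1 ≡ 5 (mod 1733)
5^2 = (5^1)^2 ≡ 5^2 = 25 ≡ 25 (mod 1733)
5^4 = (5^2)^2 ≡ 25^2 = 625 ≡ 625 (mod 1733)
5^8 = (5^4)^2 ≡ 625^2 = 390625 ≡ 700 (mod 1733)
5^15 = 5^8 · 5^4 · 5^2 · 5^1 ≡ 700 · 625 · 25 · 5 ≡ 952 (mod 1733).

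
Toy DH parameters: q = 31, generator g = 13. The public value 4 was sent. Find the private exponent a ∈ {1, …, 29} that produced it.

18

Try successive powers of 13 modulo 31:
13^1 ≡ 13
13^2 ≡ 14
13^3 ≡ 27
13^4 ≡ 10
13^5 ≡ 6
13^6 ≡ 16
13^7 ≡ 22
13^8 ≡ 7
13^9 ≡ 29
13^10 ≡ 5
13^11 ≡ 3
13^12 ≡ 8
13^13 ≡ 11
13^14 ≡ 19
13^15 ≡ 30
13^16 ≡ 18
13^17 ≡ 17
13^18 ≡ 4
Found: a = 18.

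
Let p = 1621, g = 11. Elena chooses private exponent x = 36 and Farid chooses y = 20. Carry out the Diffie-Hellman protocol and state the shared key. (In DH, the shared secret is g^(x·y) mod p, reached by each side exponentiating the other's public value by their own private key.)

Farid sends B = g^y mod p = 11^20 mod 1621.
11^1 ≡ 11 (mod 1621)
11^2 = (11^1)^2 ≡ 11^2 = 121 ≡ 121 (mod 1621)
11^4 = (11^2)^2 ≡ 121^2 = 14641 ≡ 52 (mod 1621)
11^8 = (11^4)^2 ≡ 52^2 = 2704 ≡ 1083 (mod 1621)
11^16 = (11^8)^2 ≡ 1083^2 = 1172889 ≡ 906 (mod 1621)
11^20 = 11^16 · 11^4 ≡ 906 · 52 ≡ 103 (mod 1621).
So B = 103. Elena then computes K = B^x mod p = 103^36 mod 1621.
103^1 ≡ 103 (mod 1621)
103^2 = (103^1)^2 ≡ 103^2 = 10609 ≡ 883 (mod 1621)
103^4 = (103^2)^2 ≡ 883^2 = 779689 ≡ 1609 (mod 1621)
103^8 = (103^4)^2 ≡ 1609^2 = 2588881 ≡ 144 (mod 1621)
103^16 = (103^8)^2 ≡ 144^2 = 20736 ≡ 1284 (mod 1621)
103^32 = (103^16)^2 ≡ 1284^2 = 1648656 ≡ 99 (mod 1621)
103^36 = 103^32 · 103^4 ≡ 99 · 1609 ≡ 433 (mod 1621).

433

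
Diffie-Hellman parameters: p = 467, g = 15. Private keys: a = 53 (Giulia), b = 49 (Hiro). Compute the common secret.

Giulia sends A = g^a mod p = 15^53 mod 467.
15^1 ≡ 15 (mod 467)
15^2 = (15^1)^2 ≡ 15^2 = 225 ≡ 225 (mod 467)
15^4 = (15^2)^2 ≡ 225^2 = 50625 ≡ 189 (mod 467)
15^8 = (15^4)^2 ≡ 189^2 = 35721 ≡ 229 (mod 467)
15^16 = (15^8)^2 ≡ 229^2 = 52441 ≡ 137 (mod 467)
15^32 = (15^16)^2 ≡ 137^2 = 18769 ≡ 89 (mod 467)
15^53 = 15^32 · 15^16 · 15^4 · 15^1 ≡ 89 · 137 · 189 · 15 ≡ 282 (mod 467).
So A = 282. Hiro then computes K = A^b mod p = 282^49 mod 467.
282^1 ≡ 282 (mod 467)
282^2 = (282^1)^2 ≡ 282^2 = 79524 ≡ 134 (mod 467)
282^4 = (282^2)^2 ≡ 134^2 = 17956 ≡ 210 (mod 467)
282^8 = (282^4)^2 ≡ 210^2 = 44100 ≡ 202 (mod 467)
282^16 = (282^8)^2 ≡ 202^2 = 40804 ≡ 175 (mod 467)
282^32 = (282^16)^2 ≡ 175^2 = 30625 ≡ 270 (mod 467)
282^49 = 282^32 · 282^16 · 282^1 ≡ 270 · 175 · 282 ≡ 56 (mod 467).

56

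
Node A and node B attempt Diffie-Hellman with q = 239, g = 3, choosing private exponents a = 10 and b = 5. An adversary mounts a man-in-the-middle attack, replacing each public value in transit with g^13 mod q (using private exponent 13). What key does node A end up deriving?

Node A receives an adversary's public value M = 3^13 mod 239 instead of the honest one.
3^1 ≡ 3 (mod 239)
3^2 = (3^1)^2 ≡ 3^2 = 9 ≡ 9 (mod 239)
3^4 = (3^2)^2 ≡ 9^2 = 81 ≡ 81 (mod 239)
3^8 = (3^4)^2 ≡ 81^2 = 6561 ≡ 108 (mod 239)
3^13 = 3^8 · 3^4 · 3^1 ≡ 108 · 81 · 3 ≡ 193 (mod 239).
So M = 193. Node A computes K = M^10 mod 239.
193^1 ≡ 193 (mod 239)
193^2 = (193^1)^2 ≡ 193^2 = 37249 ≡ 204 (mod 239)
193^4 = (193^2)^2 ≡ 204^2 = 41616 ≡ 30 (mod 239)
193^8 = (193^4)^2 ≡ 30^2 = 900 ≡ 183 (mod 239)
193^10 = 193^8 · 193^2 ≡ 183 · 204 ≡ 48 (mod 239).

48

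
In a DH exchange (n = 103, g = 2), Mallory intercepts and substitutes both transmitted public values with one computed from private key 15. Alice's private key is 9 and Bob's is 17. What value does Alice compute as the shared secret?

23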